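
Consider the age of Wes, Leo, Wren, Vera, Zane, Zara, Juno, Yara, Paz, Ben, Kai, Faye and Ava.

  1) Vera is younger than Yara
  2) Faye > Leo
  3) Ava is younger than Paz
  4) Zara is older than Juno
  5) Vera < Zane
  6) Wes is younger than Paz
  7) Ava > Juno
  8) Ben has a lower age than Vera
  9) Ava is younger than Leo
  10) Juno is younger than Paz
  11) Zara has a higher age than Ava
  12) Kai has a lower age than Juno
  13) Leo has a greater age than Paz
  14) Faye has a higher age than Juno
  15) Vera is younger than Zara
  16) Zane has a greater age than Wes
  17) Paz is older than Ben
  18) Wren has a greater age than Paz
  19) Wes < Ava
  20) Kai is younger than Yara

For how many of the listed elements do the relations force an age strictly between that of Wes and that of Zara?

The relations place Wes below Zara. An element lies strictly between them when it is forced above Wes and also forced below Zara.
Above Wes: {Ava, Zane, Paz, Leo, Wren, Faye}. Below Zara: {Kai, Juno, Ben, Vera, Ava}.
Intersection: {Ava} — 1.

1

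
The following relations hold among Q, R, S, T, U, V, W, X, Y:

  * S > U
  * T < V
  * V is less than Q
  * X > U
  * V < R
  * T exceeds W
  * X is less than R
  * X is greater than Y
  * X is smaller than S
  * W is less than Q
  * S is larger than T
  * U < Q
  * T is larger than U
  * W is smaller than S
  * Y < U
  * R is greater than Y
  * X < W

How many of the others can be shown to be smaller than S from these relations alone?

The elements the relations force below S are Y, U, X, W, T — no chain reaches any other.
That is 5.

5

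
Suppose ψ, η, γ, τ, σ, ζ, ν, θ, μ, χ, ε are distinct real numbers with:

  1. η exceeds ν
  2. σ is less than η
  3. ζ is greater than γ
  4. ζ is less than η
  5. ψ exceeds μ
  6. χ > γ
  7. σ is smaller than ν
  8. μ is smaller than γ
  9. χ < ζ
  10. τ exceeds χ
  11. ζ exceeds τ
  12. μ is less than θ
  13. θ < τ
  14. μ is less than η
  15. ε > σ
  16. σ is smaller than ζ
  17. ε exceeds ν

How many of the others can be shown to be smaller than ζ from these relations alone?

From ζ the given relations immediately reach γ, χ, σ, τ.
From those, μ, θ — 6 in total.
Nothing else is reachable below ζ; 6 in all.

6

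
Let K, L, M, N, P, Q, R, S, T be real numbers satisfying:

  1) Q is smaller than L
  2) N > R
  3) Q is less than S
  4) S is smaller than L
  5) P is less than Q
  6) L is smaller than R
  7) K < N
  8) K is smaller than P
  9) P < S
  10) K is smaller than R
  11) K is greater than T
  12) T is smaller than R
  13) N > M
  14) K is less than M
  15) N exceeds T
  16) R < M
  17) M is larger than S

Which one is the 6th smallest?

The consecutive relations fix a unique order: T < K < P < Q < S < L < R < M < N.
The 6th smallest is L.

L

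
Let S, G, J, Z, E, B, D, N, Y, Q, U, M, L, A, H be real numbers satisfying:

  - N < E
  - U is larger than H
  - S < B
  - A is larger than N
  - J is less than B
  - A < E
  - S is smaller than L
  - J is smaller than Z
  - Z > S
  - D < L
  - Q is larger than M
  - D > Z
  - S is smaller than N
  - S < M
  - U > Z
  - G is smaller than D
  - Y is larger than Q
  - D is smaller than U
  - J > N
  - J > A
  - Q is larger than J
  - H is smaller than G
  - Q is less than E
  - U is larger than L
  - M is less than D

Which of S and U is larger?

S < N < A < J < Z < D < L < U, by transitivity through N, A, J, Z, D, L.
So S < U; U is the larger of the two.

U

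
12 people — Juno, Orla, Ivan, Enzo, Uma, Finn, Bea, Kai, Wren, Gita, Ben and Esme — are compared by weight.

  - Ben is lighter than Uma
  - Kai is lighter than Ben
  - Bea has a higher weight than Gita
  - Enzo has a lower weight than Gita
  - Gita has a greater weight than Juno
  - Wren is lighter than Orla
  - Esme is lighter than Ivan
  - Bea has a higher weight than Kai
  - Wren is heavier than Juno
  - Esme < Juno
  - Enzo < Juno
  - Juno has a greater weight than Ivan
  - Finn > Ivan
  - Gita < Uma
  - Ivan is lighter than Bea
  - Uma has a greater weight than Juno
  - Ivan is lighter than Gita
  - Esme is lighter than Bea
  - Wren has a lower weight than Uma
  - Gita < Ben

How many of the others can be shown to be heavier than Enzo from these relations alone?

7

Directly above Enzo: Juno, Gita.
One step further: Wren, Bea, Ben, Uma (6 so far).
One step further: Orla (7 so far).
Nothing else is reachable above Enzo; 7 in all.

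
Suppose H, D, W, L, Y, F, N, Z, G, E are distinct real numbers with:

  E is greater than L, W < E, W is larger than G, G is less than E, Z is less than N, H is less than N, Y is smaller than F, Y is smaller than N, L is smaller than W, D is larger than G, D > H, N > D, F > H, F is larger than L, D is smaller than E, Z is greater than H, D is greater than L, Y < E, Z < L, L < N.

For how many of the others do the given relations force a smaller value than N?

Directly below N: H, Z, L, D, Y.
One step further: G (6 so far).
No other element is forced below N by the given relations, so the count is 6.

6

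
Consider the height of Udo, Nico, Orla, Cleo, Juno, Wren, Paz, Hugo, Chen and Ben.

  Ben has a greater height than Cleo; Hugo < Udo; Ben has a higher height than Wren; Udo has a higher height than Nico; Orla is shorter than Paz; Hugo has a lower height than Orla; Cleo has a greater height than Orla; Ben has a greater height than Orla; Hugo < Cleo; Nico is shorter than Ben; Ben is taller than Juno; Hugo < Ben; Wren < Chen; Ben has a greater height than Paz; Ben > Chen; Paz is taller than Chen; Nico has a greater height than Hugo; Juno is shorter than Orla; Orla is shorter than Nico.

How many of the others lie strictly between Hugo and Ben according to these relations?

4

Chaining upward from Hugo reaches: Orla, Cleo, Paz, Nico, Udo.
Chaining downward from Ben reaches: Wren, Juno, Chen, Orla, Cleo, Paz, Nico.
Strictly between Hugo and Ben are those in both lists: Orla, Cleo, Paz, Nico — 4 elements.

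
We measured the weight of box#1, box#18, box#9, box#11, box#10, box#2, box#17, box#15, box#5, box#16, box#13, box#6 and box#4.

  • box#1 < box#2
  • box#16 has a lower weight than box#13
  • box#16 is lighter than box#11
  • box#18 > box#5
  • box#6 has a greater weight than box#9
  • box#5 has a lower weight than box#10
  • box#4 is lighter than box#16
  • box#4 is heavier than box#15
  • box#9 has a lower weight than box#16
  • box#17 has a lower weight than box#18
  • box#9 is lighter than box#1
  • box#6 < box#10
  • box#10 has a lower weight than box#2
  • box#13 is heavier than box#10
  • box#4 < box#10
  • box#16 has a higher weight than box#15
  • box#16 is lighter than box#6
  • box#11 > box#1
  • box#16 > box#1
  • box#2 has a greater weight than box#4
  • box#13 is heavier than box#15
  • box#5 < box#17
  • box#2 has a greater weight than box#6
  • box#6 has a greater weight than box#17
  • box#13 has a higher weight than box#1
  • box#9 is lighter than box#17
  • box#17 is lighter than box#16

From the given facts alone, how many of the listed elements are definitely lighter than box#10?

8

The elements the relations force below box#10 are box#5, box#15, box#9, box#17, box#1, box#4, box#16, box#6 — no chain reaches any other.
That is 8.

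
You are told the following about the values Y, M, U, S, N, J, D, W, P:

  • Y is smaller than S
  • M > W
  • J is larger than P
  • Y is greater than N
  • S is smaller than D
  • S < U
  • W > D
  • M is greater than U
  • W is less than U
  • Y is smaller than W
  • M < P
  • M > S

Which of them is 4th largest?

Piecing the relations together gives one ordering: N < Y < S < D < W < U < M < P < J.
The 4th largest is U.

U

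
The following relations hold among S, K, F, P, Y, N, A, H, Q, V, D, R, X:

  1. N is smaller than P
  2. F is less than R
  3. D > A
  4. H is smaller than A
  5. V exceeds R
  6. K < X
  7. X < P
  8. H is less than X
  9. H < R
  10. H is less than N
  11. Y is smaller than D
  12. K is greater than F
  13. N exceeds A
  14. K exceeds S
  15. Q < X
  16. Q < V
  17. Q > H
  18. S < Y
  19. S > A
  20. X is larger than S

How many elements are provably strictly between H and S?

The relations place H below S. An element lies strictly between them when it is forced above H and also forced below S.
Above H: {A, N, Q, R, V, K, Y, X, D, P}. Below S: {A}.
Intersection: {A} — 1.

1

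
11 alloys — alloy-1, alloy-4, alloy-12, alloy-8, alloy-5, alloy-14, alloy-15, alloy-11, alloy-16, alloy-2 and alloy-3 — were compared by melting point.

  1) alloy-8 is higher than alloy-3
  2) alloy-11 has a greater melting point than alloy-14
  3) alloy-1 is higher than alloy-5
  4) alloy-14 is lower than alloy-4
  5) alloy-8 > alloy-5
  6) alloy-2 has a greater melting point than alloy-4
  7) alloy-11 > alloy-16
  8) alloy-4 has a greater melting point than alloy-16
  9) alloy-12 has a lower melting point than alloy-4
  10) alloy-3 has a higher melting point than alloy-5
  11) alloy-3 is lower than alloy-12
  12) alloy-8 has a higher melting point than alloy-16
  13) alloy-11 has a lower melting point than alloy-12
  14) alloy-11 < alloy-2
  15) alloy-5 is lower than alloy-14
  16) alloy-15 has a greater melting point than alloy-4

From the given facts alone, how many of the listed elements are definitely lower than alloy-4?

The elements the relations force below alloy-4 are alloy-16, alloy-5, alloy-14, alloy-11, alloy-3, alloy-12 — no chain reaches any other.
That is 6.

6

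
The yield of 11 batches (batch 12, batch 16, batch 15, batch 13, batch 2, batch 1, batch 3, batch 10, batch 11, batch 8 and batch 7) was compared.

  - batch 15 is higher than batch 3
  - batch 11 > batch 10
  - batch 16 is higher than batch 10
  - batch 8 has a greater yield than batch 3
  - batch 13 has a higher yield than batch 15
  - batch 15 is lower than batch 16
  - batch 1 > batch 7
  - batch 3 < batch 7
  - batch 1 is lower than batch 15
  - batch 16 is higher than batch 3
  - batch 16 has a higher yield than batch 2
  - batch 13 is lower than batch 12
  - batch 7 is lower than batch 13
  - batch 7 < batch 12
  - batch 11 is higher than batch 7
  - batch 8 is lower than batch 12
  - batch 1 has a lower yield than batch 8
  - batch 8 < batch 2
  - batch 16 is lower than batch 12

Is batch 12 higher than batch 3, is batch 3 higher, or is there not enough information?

batch 12

The relevant relations are batch 3 < batch 7; batch 7 < batch 1; batch 1 < batch 15; batch 15 < batch 16; batch 16 < batch 12.
Chaining these gives batch 3 < batch 7 < batch 1 < batch 15 < batch 16 < batch 12.
So batch 12 is higher.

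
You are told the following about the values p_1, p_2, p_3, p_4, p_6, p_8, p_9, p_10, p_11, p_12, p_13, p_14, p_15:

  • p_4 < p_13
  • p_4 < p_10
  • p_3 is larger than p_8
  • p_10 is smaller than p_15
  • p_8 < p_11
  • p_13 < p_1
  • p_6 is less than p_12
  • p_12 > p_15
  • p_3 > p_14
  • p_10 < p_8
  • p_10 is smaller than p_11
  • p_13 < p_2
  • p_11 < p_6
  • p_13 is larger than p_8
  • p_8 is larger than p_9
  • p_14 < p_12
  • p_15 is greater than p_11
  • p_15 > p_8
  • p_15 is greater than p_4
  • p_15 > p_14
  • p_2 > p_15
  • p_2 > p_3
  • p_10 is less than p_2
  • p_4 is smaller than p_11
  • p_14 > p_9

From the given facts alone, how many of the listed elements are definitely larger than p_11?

4

The elements the relations force above p_11 are p_15, p_6, p_12, p_2 — no chain reaches any other.
That is 4.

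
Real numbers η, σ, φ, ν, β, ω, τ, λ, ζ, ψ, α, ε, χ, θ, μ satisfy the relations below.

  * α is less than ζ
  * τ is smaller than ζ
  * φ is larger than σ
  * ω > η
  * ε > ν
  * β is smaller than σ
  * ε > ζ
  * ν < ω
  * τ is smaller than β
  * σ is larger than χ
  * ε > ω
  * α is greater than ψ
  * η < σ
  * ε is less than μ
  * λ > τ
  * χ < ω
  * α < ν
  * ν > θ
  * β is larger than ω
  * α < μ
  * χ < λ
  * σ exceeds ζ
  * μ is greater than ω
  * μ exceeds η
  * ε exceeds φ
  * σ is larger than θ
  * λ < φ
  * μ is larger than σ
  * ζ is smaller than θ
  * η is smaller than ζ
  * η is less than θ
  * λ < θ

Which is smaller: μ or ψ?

ψ < α and α < ζ give ψ < ζ.
Then ζ < θ extends the chain to θ.
With θ < ν: ψ < α < ζ < θ < ν.
Then ν < ω extends the chain to ω.
Then ω < β extends the chain to β.
With β < σ: ψ < α < ζ < θ < ν < ω < β < σ.
With σ < φ: ψ < α < ζ < θ < ν < ω < β < σ < φ.
With φ < ε: ψ < α < ζ < θ < ν < ω < β < σ < φ < ε.
Then ε < μ extends the chain to μ.
So ψ < μ; ψ is the smaller of the two.

ψ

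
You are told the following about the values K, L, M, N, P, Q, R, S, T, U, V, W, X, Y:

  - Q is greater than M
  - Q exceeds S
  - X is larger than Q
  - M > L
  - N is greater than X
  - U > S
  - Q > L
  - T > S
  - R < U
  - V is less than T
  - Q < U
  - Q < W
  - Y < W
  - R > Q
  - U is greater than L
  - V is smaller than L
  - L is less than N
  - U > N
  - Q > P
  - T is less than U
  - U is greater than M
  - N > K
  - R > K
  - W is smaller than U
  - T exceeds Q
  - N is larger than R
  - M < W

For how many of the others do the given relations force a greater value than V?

9

Directly above V: L, T.
One step further: M, Q, N, U (6 so far).
One step further: X, R, W (9 so far).
Nothing else is reachable above V; 9 in all.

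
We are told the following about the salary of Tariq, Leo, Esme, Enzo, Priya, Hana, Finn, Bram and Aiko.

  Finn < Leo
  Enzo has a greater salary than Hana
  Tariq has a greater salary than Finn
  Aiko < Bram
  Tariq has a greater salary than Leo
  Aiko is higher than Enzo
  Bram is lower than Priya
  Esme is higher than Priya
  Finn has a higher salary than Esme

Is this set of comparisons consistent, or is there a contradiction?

Every relation is compatible with Hana < Enzo < Aiko < Bram < Priya < Esme < Finn < Leo < Tariq; the set is consistent.

consistent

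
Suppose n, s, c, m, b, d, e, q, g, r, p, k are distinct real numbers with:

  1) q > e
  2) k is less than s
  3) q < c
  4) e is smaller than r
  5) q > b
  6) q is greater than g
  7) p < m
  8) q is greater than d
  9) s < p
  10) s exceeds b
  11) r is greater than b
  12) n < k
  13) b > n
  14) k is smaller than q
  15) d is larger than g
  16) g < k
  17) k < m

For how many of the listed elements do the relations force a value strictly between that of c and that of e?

Chaining upward from e reaches: r, q.
Chaining downward from c reaches: g, d, n, b, k, q.
Strictly between e and c are those in both lists: q — 1 element.

1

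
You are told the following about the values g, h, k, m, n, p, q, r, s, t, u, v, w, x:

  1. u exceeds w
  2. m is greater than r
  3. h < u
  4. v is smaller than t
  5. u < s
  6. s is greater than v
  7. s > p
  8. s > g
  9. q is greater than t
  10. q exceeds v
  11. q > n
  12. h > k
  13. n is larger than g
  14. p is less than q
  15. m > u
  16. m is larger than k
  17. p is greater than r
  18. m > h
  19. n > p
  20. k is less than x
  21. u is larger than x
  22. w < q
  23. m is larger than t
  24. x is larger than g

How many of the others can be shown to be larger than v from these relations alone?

4

The elements the relations force above v are t, s, q, m — no chain reaches any other.
That is 4.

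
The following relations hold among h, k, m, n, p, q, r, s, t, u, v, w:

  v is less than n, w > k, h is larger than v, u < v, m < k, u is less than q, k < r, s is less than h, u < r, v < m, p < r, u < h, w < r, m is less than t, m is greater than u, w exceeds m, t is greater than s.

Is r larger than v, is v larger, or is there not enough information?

r

The relevant relations are v < m; m < k; k < w; w < r.
Chaining these gives v < m < k < w < r.
So r is larger.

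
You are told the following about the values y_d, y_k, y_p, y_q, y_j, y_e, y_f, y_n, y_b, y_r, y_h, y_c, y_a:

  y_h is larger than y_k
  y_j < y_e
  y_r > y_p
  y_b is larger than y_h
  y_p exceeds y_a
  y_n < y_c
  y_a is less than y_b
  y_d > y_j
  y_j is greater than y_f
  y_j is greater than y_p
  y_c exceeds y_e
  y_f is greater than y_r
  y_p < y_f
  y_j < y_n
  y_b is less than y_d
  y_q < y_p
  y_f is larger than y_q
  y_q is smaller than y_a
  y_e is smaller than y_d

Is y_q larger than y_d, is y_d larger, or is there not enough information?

y_d

Following the relations from y_q: y_q < y_a < y_p < y_r < y_f < y_j < y_e < y_d.
So y_d is larger.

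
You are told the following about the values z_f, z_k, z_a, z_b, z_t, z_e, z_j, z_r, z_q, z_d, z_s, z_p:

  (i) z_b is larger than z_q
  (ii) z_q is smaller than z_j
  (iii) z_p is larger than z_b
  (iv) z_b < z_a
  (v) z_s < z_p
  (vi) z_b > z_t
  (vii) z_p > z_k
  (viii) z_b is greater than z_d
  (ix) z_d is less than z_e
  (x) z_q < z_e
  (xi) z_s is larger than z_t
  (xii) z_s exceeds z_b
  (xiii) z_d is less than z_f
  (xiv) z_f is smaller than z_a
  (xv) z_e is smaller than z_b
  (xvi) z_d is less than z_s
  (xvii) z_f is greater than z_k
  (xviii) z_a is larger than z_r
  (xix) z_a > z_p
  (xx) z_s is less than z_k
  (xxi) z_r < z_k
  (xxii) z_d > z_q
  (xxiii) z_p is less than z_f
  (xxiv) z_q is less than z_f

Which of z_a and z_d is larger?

z_a

z_d < z_e < z_b < z_s < z_k < z_p < z_f < z_a, by transitivity through z_e, z_b, z_s, z_k, z_p, z_f.
So z_d < z_a; z_a is the larger of the two.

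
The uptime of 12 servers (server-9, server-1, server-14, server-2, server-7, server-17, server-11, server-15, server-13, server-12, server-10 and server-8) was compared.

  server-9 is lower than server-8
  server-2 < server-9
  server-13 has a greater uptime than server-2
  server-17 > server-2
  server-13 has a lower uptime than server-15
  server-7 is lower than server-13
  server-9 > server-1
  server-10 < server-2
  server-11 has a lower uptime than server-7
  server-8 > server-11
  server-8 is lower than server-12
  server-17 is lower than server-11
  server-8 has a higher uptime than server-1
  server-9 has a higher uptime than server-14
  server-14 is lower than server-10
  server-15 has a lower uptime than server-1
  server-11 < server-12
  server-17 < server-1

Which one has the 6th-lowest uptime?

server-7

Chaining the given pairs: server-14 < server-10 < server-2 < server-17 < server-11 < server-7 < server-13 < server-15 < server-1 < server-9 < server-8 < server-12.
Counting 6 from the smallest end gives server-7.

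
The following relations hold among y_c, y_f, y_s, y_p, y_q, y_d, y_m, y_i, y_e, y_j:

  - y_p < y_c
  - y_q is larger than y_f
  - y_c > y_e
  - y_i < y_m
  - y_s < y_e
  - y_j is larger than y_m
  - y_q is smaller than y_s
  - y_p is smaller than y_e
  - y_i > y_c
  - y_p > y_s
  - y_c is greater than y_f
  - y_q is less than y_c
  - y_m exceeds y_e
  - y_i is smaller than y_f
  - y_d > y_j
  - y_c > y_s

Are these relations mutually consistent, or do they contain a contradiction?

inconsistent

Chaining the given relations yields y_f < y_q < y_s < y_p < y_e < y_c < y_i, so y_f < y_i. But one relation states y_i < y_f. These cannot both hold.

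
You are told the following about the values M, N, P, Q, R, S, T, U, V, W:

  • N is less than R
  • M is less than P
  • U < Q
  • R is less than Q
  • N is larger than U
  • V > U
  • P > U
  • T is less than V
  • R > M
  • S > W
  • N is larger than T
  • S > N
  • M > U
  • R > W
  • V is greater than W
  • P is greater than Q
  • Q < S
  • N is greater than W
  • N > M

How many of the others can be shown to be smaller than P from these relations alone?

7

From P the given relations immediately reach U, M, Q.
From those, R — 4 in total.
From those, W, N — 6 in total.
From those, T — 7 in total.
No other element is forced below P by the given relations, so the count is 7.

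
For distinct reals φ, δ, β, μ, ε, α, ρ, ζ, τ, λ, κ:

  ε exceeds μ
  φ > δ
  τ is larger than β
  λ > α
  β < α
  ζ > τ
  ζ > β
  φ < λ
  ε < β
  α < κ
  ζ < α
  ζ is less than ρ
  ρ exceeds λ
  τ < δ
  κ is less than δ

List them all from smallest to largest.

Nothing is placed below μ, so it is least; from there μ < ε; ε < β; β < τ; τ < ζ; ζ < α; α < κ; κ < δ; δ < φ; φ < λ; λ < ρ, each given directly.

μ < ε < β < τ < ζ < α < κ < δ < φ < λ < ρ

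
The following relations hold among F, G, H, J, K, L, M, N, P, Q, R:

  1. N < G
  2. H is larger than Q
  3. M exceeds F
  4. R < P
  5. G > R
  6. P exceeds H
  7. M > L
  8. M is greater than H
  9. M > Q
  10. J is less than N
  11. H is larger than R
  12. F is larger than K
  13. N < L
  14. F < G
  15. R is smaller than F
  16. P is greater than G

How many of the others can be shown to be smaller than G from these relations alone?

5

From G the given relations immediately reach R, N, F.
From those, J, K — 5 in total.
No other element is forced below G by the given relations, so the count is 5.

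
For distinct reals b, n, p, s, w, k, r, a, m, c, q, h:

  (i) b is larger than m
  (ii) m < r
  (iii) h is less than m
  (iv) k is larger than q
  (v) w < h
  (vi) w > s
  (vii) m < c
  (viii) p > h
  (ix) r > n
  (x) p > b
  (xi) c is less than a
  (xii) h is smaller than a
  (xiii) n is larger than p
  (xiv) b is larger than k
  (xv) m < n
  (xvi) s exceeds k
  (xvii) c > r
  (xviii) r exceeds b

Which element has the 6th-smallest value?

Piecing the relations together gives one ordering: q < k < s < w < h < m < b < p < n < r < c < a.
Counting 6 from the smallest end gives m.

m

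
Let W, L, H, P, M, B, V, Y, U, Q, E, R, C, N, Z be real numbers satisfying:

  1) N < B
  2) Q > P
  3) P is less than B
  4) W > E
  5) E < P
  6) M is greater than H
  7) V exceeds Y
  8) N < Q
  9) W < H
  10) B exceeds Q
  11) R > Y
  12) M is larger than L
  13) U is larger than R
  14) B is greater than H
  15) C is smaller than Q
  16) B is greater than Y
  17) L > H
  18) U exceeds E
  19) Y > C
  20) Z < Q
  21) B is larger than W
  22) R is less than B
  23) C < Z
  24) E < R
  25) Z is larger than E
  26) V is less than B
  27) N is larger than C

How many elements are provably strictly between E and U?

1

Chaining upward from E reaches: W, R, H, P, L, Z, M, Q, B.
Chaining downward from U reaches: C, Y, R.
Strictly between E and U are those in both lists: R — 1 element.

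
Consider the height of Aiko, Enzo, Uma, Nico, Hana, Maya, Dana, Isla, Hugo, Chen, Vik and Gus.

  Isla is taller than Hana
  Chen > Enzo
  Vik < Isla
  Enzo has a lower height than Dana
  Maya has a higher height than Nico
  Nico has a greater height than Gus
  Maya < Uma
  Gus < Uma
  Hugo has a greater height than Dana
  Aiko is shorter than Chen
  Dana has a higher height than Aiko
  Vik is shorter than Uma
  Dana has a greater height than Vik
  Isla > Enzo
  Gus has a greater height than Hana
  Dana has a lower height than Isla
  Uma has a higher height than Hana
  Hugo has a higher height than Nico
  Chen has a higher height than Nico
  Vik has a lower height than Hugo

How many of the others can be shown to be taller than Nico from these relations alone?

From Nico the given relations immediately reach Maya, Chen, Hugo.
From those, Uma — 4 in total.
No other element is forced above Nico by the given relations, so the count is 4.

4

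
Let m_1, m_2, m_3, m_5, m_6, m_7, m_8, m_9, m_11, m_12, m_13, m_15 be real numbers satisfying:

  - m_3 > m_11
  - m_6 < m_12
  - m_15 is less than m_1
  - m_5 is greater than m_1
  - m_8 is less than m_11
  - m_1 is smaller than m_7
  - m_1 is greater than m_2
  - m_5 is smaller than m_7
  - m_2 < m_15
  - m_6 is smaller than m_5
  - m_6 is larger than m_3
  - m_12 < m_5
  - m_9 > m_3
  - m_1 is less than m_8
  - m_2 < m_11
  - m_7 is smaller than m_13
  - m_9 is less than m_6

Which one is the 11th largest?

m_15

The consecutive relations fix a unique order: m_2 < m_15 < m_1 < m_8 < m_11 < m_3 < m_9 < m_6 < m_12 < m_5 < m_7 < m_13.
Counting 11 from the largest end gives m_15.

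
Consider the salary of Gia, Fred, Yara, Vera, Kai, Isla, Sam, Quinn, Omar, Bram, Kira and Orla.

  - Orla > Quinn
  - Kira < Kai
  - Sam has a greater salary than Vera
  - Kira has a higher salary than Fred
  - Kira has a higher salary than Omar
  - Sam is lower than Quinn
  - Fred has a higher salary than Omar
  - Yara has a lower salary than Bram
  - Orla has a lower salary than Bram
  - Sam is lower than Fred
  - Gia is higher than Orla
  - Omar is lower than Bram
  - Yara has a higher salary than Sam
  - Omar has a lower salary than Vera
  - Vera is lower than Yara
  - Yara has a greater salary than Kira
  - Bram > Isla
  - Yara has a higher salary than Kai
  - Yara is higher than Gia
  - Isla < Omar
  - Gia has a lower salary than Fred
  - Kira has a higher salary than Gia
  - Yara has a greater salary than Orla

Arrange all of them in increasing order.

Isla < Omar < Vera < Sam < Quinn < Orla < Gia < Fred < Kira < Kai < Yara < Bram

Nothing is placed below Isla, so it is least; from there Isla < Omar; Omar < Vera; Vera < Sam; Sam < Quinn; Quinn < Orla; Orla < Gia; Gia < Fred; Fred < Kira; Kira < Kai; Kai < Yara; Yara < Bram, each given directly.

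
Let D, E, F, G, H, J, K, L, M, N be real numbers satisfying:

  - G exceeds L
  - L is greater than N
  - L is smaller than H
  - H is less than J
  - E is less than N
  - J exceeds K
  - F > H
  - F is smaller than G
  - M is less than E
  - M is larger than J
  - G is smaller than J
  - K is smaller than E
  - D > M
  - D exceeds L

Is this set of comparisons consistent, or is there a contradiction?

inconsistent

Chaining the given relations yields E < N < L < H < F < G < J < M, so E < M. But one relation states M < E. These cannot both hold.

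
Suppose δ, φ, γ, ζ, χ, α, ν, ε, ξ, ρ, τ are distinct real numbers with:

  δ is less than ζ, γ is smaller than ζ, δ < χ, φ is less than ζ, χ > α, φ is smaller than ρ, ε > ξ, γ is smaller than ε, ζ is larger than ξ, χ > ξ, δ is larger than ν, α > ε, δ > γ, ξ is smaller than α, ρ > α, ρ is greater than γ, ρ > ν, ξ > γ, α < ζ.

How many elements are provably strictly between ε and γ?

1

Chaining upward from γ reaches: ξ, δ, α, ζ, χ, ρ.
Chaining downward from ε reaches: ξ.
Strictly between γ and ε are those in both lists: ξ — 1 element.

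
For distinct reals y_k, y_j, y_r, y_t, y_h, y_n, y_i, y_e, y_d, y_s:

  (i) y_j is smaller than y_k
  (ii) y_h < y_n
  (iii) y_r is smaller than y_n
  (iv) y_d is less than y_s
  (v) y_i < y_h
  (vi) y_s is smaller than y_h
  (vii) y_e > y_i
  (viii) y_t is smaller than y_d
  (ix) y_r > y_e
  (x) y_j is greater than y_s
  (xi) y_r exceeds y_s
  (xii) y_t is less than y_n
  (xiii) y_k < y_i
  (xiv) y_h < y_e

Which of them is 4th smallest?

The consecutive relations fix a unique order: y_t < y_d < y_s < y_j < y_k < y_i < y_h < y_e < y_r < y_n.
Counting 4 from the smallest end gives y_j.

y_j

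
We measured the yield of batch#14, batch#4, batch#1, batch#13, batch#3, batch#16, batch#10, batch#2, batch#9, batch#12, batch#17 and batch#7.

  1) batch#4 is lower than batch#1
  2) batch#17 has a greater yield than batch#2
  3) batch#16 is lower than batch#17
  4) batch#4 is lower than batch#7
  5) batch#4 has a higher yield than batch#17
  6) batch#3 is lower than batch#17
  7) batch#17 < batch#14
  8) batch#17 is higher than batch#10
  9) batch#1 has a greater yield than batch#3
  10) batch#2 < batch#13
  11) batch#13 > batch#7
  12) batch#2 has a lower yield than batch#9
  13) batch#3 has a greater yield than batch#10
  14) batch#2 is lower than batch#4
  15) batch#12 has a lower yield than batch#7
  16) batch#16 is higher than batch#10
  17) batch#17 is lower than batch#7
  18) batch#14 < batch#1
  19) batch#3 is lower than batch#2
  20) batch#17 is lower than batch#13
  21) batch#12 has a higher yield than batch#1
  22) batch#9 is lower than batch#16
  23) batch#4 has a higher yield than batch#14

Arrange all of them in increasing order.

Nothing is placed below batch#10, so it is least; from there batch#10 < batch#3; batch#3 < batch#2; batch#2 < batch#9; batch#9 < batch#16; batch#16 < batch#17; batch#17 < batch#14; batch#14 < batch#4; batch#4 < batch#1; batch#1 < batch#12; batch#12 < batch#7; batch#7 < batch#13, each given directly.

batch#10 < batch#3 < batch#2 < batch#9 < batch#16 < batch#17 < batch#14 < batch#4 < batch#1 < batch#12 < batch#7 < batch#13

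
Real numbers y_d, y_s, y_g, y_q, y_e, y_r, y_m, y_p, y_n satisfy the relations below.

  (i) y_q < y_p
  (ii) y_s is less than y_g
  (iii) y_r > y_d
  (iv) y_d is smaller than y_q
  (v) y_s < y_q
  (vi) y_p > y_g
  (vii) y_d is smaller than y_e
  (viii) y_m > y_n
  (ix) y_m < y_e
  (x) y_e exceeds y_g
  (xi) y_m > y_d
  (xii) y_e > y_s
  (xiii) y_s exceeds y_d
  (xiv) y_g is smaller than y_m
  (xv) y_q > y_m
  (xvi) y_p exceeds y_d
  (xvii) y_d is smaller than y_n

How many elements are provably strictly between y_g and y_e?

The relations place y_g below y_e. An element lies strictly between them when it is forced above y_g and also forced below y_e.
Above y_g: {y_m, y_q, y_p}. Below y_e: {y_d, y_s, y_n, y_m}.
Intersection: {y_m} — 1.

1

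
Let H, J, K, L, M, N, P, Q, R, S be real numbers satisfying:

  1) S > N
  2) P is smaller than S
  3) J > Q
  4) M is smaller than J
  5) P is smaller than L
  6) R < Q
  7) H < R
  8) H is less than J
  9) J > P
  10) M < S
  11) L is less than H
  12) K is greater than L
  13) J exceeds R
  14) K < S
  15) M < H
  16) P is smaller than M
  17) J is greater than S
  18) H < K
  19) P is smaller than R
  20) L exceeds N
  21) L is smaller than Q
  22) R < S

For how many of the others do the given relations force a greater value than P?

The elements the relations force above P are L, M, H, R, Q, K, S, J — no chain reaches any other.
That is 8.

8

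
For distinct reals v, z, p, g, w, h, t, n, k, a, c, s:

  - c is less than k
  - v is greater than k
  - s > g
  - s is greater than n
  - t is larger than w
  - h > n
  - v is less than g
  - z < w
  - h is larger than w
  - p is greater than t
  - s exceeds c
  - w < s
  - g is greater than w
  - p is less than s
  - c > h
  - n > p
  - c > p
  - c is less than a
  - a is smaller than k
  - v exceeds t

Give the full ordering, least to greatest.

z < w < t < p < n < h < c < a < k < v < g < s

Each adjacent pair is fixed by a given relation: z < w; w < t; t < p; p < n; n < h; h < c; c < a; a < k; k < v; v < g; g < s. Chaining them end to end gives the full order.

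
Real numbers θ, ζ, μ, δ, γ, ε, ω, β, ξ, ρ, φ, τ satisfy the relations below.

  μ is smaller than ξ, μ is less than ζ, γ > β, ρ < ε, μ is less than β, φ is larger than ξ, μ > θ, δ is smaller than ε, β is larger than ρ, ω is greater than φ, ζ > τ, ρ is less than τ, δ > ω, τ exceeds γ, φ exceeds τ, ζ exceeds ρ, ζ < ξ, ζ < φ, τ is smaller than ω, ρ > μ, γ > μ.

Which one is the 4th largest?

Chaining the given pairs: θ < μ < ρ < β < γ < τ < ζ < ξ < φ < ω < δ < ε.
Counting 4 from the largest end gives φ.

φ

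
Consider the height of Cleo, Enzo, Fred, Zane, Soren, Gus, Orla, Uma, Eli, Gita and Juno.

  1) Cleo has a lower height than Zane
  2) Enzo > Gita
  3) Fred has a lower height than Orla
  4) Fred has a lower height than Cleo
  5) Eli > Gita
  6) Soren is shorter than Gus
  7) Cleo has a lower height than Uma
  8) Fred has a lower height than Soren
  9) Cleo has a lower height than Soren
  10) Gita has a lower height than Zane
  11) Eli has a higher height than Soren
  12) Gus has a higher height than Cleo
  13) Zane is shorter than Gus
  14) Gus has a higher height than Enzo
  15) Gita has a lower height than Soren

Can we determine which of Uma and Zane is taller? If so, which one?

Following every chain through Zane: above Zane we get Gus; below Zane we get Fred, Cleo, Gita.
Uma is not reached, and no chain runs the other way from Uma to Zane.
So the given relations leave the order of Zane and Uma undetermined.

undetermined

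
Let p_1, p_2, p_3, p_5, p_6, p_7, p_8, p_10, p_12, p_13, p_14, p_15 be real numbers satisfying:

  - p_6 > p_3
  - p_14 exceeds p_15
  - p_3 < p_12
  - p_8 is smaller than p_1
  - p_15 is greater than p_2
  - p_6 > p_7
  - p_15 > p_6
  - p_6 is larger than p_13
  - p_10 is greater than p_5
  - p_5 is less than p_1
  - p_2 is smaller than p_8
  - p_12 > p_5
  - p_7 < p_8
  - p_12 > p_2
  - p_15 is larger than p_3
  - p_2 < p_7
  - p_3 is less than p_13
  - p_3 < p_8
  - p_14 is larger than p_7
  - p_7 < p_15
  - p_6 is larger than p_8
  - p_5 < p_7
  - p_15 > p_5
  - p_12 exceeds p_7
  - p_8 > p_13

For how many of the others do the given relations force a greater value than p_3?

From p_3 the given relations immediately reach p_13, p_8, p_6, p_12, p_15.
From those, p_1, p_14 — 7 in total.
No other element is forced above p_3 by the given relations, so the count is 7.

7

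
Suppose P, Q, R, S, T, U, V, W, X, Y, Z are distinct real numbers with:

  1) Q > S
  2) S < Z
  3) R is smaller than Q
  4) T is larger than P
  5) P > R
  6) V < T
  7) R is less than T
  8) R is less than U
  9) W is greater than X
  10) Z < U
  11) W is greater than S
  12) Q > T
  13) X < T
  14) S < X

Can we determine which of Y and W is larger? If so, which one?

undetermined

Following every chain through Y: nothing is chained to Y.
W is not reached, and no chain runs the other way from W to Y.
So the given relations leave the order of Y and W undetermined.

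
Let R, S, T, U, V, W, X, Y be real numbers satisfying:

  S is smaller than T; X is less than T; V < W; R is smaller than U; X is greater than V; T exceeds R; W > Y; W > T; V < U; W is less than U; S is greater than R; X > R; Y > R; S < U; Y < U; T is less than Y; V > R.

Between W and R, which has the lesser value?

The relevant relations are R < V; V < X; X < T; T < Y; Y < W.
Together: R < V < X < T < Y < W.
So R < W; R is the smaller of the two.

R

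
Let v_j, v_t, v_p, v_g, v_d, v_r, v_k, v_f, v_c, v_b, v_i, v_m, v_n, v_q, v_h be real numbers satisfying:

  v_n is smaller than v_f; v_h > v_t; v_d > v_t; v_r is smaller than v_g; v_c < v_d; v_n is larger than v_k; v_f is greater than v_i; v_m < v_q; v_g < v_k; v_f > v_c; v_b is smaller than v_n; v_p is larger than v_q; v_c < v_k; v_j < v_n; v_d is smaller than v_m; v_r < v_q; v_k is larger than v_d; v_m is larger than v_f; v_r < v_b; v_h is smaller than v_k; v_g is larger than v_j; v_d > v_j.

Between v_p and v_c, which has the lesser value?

v_c

v_c < v_d < v_k < v_n < v_f < v_m < v_q < v_p, by transitivity through v_d, v_k, v_n, v_f, v_m, v_q.
So v_c < v_p; v_c is the smaller of the two.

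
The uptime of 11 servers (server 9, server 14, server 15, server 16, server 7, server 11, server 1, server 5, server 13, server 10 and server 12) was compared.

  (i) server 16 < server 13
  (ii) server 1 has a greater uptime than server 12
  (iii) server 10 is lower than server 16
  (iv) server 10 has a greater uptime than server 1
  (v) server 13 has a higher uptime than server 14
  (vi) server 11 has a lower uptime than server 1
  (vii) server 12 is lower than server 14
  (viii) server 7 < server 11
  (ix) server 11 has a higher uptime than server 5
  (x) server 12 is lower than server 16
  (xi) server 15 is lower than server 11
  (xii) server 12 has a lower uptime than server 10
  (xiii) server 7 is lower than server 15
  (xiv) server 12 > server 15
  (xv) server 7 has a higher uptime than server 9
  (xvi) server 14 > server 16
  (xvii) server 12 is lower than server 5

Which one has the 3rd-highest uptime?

Piecing the relations together gives one ordering: server 9 < server 7 < server 15 < server 12 < server 5 < server 11 < server 1 < server 10 < server 16 < server 14 < server 13.
The 3rd largest is server 16.

server 16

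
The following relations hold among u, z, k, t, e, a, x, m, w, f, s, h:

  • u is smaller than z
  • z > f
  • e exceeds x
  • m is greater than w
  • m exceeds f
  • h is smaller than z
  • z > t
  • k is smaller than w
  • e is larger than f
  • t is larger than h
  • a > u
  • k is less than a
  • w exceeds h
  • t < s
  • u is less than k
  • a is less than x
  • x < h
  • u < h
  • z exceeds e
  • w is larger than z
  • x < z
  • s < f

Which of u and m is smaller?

The relevant relations are u < k; k < a; a < x; x < h; h < t; t < s; s < f; f < e; e < z; z < w; w < m.
Chaining these gives u < k < a < x < h < t < s < f < e < z < w < m.
So u < m; u is the smaller of the two.

u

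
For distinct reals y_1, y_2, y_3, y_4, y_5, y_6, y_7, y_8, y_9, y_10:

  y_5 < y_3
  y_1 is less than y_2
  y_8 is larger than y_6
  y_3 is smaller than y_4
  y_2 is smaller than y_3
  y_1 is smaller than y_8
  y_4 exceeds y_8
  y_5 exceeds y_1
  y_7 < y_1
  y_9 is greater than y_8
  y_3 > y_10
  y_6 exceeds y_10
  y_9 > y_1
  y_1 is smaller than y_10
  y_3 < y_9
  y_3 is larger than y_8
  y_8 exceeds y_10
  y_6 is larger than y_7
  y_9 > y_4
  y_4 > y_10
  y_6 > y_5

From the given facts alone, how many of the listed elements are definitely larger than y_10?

The elements the relations force above y_10 are y_6, y_8, y_3, y_4, y_9 — no chain reaches any other.
That is 5.

5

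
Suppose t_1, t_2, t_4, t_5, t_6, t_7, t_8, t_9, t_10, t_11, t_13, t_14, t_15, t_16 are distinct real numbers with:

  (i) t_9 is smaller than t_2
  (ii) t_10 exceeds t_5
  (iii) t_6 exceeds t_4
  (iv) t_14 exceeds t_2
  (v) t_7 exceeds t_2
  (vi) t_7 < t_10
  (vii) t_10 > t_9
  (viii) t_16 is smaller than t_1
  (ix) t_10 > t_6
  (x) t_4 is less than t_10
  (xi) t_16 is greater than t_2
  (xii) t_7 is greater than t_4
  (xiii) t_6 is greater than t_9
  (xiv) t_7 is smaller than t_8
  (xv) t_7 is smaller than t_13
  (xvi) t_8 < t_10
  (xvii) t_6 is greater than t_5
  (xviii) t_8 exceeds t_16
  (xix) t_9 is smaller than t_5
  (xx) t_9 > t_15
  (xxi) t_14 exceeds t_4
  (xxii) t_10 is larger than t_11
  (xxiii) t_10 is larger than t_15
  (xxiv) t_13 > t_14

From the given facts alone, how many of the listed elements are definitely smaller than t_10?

10

The elements the relations force below t_10 are t_15, t_4, t_9, t_2, t_16, t_5, t_7, t_6, t_11, t_8 — no chain reaches any other.
That is 10.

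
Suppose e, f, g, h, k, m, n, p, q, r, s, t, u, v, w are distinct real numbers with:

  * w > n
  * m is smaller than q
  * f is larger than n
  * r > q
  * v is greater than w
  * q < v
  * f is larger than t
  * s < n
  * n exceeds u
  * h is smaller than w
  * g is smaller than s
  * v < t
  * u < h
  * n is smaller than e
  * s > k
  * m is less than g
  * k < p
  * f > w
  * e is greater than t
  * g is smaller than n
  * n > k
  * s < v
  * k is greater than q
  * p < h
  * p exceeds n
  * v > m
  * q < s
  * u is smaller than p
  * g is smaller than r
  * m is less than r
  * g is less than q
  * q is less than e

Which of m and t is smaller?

m

Link the given pairs in sequence: m < g; g < q; q < k; k < s; s < n; n < p; p < h; h < w; w < v; v < t.
Together: m < g < q < k < s < n < p < h < w < v < t.
So m < t; m is the smaller of the two.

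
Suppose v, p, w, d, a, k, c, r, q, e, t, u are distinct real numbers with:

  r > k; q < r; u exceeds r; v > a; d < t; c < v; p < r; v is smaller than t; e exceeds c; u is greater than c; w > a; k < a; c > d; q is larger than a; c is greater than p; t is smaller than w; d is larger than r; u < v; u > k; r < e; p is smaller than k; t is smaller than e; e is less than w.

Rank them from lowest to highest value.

p < k < a < q < r < d < c < u < v < t < e < w

The consecutive links are each given: p < k; k < a; a < q; q < r; r < d; d < c; c < u; u < v; v < t; t < e; e < w.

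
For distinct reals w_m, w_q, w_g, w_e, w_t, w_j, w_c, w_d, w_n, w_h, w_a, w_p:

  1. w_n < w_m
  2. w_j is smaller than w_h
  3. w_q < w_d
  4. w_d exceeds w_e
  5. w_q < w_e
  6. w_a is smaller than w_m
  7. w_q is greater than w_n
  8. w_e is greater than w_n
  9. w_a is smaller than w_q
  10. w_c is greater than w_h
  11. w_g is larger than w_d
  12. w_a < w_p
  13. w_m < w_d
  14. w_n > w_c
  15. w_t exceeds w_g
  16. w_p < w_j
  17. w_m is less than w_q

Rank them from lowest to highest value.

w_a < w_p < w_j < w_h < w_c < w_n < w_m < w_q < w_e < w_d < w_g < w_t

Each adjacent pair is fixed by a given relation: w_a < w_p; w_p < w_j; w_j < w_h; w_h < w_c; w_c < w_n; w_n < w_m; w_m < w_q; w_q < w_e; w_e < w_d; w_d < w_g; w_g < w_t. Chaining them end to end gives the full order.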